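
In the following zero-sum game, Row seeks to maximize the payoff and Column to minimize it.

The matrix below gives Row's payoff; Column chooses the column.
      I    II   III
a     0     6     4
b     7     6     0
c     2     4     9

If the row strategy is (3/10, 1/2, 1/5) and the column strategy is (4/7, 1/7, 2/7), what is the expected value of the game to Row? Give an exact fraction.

136/35

Against (4/7, 1/7, 2/7), each row's expected payoff is a: 2; b: 34/7; c: 30/7.
Taking the (3/10, 1/2, 1/5)-weighted average: (3/10)·(2) + (1/2)·(34/7) + (1/5)·(30/7) = 136/35.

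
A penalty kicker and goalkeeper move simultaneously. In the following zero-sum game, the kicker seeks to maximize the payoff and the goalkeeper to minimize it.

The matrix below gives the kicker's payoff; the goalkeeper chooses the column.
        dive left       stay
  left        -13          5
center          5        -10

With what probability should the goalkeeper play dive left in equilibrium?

5/11

Row minima are -13 and -10, so the kicker's maximin is -10; column maxima are 5 and 5, so the goalkeeper's minimax is 5. These differ, so the equilibrium is in mixed strategies.
Let the goalkeeper play dive left with probability q. The kicker is indifferent when −13q + 5(1−q) = 5q − 10(1−q), giving q = 5/11.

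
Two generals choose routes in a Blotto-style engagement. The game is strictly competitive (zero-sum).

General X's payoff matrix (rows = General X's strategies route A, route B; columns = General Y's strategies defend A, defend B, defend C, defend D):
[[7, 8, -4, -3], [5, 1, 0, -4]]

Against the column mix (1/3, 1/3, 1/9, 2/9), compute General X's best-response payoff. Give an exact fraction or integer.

35/9

route A: (7)·(1/3) + (8)·(1/3) + (-4)·(1/9) + (-3)·(2/9) = 35/9.
route B: (5)·(1/3) + (1)·(1/3) + (0)·(1/9) + (-4)·(2/9) = 10/9.
The best pure response is route A with expected payoff 35/9.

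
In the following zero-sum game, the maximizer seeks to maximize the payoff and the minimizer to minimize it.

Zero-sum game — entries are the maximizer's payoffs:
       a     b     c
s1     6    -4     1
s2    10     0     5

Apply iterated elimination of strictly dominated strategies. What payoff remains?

0

Column c is strictly dominated by b for the minimizer (-4<1, 0<5); eliminate c.
Column a is strictly dominated by b for the minimizer (-4<6, 0<10); eliminate a.
Row s1 is strictly dominated by row s2 (0>-4); eliminate s1.
Only (s2, b) remains, with payoff 0.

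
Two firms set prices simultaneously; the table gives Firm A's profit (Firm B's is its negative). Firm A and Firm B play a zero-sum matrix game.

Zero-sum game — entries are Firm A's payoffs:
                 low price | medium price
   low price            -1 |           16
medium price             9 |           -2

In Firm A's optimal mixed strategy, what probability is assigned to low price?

Row minima are -1 and -2, so Firm A's maximin is -1; column maxima are 9 and 16, so Firm B's minimax is 9. These differ, so the equilibrium is in mixed strategies.
Let Firm A play low price with probability p. Firm B is indifferent when −p + 9(1−p) = 16p − 2(1−p), giving p = 11/28.

11/28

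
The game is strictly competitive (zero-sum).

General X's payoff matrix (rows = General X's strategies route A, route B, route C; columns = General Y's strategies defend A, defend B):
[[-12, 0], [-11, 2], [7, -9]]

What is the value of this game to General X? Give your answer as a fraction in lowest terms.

Row route A is strictly dominated by row route B, so General X never plays it.
The remaining 2×2 game on (route B, route C) × (defend A, defend B) has no saddle point. Let General X play route B with probability p; indifference gives −11p + 7(1−p) = 2p − 9(1−p), so p = 16/29.
Similarly General Y's optimal q on defend A is 11/29, and the value is -11·(11/29) + (2)·(18/29) = -85/29.

-85/29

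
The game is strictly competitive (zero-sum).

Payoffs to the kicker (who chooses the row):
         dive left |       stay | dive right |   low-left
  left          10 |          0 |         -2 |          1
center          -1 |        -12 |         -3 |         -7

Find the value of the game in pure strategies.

Row minima: -2, -12 → the kicker's maximin is -2.
Column maxima: 10, 0, -2, 1 → the goalkeeper's minimax is -2.
They coincide at (left, dive right), so the value is -2.

-2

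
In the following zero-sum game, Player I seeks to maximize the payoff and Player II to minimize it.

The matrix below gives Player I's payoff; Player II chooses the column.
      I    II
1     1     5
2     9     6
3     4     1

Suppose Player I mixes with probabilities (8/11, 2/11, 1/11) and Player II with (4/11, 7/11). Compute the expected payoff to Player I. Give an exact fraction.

491/121

Against (4/11, 7/11), each row's expected payoff is 1: 39/11; 2: 78/11; 3: 23/11.
Taking the (8/11, 2/11, 1/11)-weighted average: (8/11)·(39/11) + (2/11)·(78/11) + (1/11)·(23/11) = 491/121.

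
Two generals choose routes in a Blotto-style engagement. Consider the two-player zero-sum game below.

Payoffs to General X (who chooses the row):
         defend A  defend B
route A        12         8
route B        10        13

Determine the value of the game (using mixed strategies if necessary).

Row minima are 8 and 10, so General X's maximin is 10; column maxima are 12 and 13, so General Y's minimax is 12. These differ, so the equilibrium is in mixed strategies.
Let General X play route A with probability p. General Y is indifferent when 12p + 10(1−p) = 8p + 13(1−p), giving p = 3/7.
Let General Y play defend A with probability q. General X is indifferent when 12q + 8(1−q) = 10q + 13(1−q), giving q = 5/7.
The value is 12·(5/7) + (8)·(2/7) = 76/7.

76/7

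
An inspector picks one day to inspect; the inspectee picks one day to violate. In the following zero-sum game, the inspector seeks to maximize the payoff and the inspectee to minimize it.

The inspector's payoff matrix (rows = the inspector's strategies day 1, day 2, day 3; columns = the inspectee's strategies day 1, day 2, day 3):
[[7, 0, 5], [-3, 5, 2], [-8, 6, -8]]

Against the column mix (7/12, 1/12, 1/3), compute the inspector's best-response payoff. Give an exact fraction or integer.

day 1: (7)·(7/12) + (0)·(1/12) + (5)·(1/3) = 23/4.
day 2: (-3)·(7/12) + (5)·(1/12) + (2)·(1/3) = -2/3.
day 3: (-8)·(7/12) + (6)·(1/12) + (-8)·(1/3) = -41/6.
The best pure response is day 1 with expected payoff 23/4.

23/4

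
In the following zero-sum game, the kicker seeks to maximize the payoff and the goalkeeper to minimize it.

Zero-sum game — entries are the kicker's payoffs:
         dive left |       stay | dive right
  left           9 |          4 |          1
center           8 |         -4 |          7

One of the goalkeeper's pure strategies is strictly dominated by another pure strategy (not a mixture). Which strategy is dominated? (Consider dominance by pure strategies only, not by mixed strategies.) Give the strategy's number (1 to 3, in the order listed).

The goalkeeper prefers columns that give the kicker less. Compare dive left with stay: 4 < 9, -4 < 8.
So stay strictly dominates dive left for the goalkeeper; dive left is strictly dominated.

1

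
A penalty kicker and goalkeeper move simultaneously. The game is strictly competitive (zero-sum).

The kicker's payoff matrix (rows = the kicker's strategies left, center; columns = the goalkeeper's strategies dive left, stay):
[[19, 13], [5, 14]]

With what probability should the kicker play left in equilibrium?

Row minima are 13 and 5, so the kicker's maximin is 13; column maxima are 19 and 14, so the goalkeeper's minimax is 14. These differ, so the equilibrium is in mixed strategies.
Let the kicker play left with probability p. The goalkeeper is indifferent when 19p + 5(1−p) = 13p + 14(1−p), giving p = 3/5.

3/5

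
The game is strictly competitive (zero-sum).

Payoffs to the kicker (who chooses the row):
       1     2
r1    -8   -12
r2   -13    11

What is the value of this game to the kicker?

Row minima are -12 and -13, so the kicker's maximin is -12; column maxima are -8 and 11, so the goalkeeper's minimax is -8. These differ, so the equilibrium is in mixed strategies.
Let the kicker play r1 with probability p. The goalkeeper is indifferent when −8p − 13(1−p) = −12p + 11(1−p), giving p = 6/7.
Let the goalkeeper play 1 with probability q. The kicker is indifferent when −8q − 12(1−q) = −13q + 11(1−q), giving q = 23/28.
The value is -8·(23/28) + (-12)·(5/28) = -61/7.

-61/7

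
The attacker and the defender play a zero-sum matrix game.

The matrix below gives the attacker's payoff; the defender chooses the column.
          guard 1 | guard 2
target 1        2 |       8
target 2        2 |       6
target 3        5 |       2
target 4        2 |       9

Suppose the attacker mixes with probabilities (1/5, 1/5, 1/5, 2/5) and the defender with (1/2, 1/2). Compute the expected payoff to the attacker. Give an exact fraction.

47/10

Against (1/2, 1/2), each row's expected payoff is target 1: 5; target 2: 4; target 3: 7/2; target 4: 11/2.
Taking the (1/5, 1/5, 1/5, 2/5)-weighted average: (1/5)·(5) + (1/5)·(4) + (1/5)·(7/2) + (2/5)·(11/2) = 47/10.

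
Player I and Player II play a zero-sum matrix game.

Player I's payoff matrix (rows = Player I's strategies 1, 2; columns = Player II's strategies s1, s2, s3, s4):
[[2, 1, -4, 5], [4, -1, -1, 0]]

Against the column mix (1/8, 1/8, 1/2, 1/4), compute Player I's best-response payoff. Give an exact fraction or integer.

-1/8

1: (2)·(1/8) + (1)·(1/8) + (-4)·(1/2) + (5)·(1/4) = -3/8.
2: (4)·(1/8) + (-1)·(1/8) + (-1)·(1/2) + (0)·(1/4) = -1/8.
The best pure response is 2 with expected payoff -1/8.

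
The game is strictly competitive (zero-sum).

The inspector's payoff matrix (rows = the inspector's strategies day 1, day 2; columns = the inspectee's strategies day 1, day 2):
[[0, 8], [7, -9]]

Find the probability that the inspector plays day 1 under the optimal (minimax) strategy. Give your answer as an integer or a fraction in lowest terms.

2/3

Row minima are 0 and -9, so the inspector's maximin is 0; column maxima are 7 and 8, so the inspectee's minimax is 7. These differ, so the equilibrium is in mixed strategies.
Let the inspector play day 1 with probability p. The inspectee is indifferent when 7(1−p) = 8p − 9(1−p), giving p = 2/3.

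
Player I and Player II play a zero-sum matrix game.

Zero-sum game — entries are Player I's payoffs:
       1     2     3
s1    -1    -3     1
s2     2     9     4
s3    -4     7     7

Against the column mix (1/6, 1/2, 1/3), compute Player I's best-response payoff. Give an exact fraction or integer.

s1: (-1)·(1/6) + (-3)·(1/2) + (1)·(1/3) = -4/3.
s2: (2)·(1/6) + (9)·(1/2) + (4)·(1/3) = 37/6.
s3: (-4)·(1/6) + (7)·(1/2) + (7)·(1/3) = 31/6.
The best pure response is s2 with expected payoff 37/6.

37/6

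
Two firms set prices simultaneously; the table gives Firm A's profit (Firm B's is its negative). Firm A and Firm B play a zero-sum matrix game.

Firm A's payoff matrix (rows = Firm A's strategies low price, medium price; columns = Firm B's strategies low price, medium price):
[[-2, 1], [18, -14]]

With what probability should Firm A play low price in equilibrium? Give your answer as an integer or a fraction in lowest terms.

Row minima are -2 and -14, so Firm A's maximin is -2; column maxima are 18 and 1, so Firm B's minimax is 1. These differ, so the equilibrium is in mixed strategies.
Let Firm A play low price with probability p. Firm B is indifferent when −2p + 18(1−p) = p − 14(1−p), giving p = 32/35.

32/35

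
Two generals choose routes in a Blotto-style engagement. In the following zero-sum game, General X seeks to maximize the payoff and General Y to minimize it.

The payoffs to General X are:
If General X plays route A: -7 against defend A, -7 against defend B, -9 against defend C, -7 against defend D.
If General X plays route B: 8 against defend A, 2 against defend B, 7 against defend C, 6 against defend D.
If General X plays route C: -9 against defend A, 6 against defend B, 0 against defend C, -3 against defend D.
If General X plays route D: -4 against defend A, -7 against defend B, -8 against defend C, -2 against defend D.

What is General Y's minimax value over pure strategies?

The worst case (largest entry) in each column is defend A: 8, defend B: 6, defend C: 7, defend D: 6.
The best (smallest) of these is 6.

6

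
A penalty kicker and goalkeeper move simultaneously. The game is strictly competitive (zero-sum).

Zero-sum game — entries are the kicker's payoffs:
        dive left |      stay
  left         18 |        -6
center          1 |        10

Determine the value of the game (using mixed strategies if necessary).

62/11

Row minima are -6 and 1, so the kicker's maximin is 1; column maxima are 18 and 10, so the goalkeeper's minimax is 10. These differ, so the equilibrium is in mixed strategies.
Let the kicker play left with probability p. The goalkeeper is indifferent when 18p + (1−p) = −6p + 10(1−p), giving p = 3/11.
Let the goalkeeper play dive left with probability q. The kicker is indifferent when 18q − 6(1−q) = q + 10(1−q), giving q = 16/33.
The value is 18·(16/33) + (-6)·(17/33) = 62/11.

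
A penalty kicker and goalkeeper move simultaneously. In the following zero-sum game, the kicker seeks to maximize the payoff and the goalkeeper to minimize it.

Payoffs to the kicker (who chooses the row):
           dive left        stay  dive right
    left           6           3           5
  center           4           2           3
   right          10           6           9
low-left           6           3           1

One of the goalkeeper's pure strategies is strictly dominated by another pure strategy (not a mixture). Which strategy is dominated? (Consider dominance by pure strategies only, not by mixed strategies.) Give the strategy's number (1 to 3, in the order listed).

1

The goalkeeper prefers columns that give the kicker less. Compare dive left with stay: 3 < 6, 2 < 4, 6 < 10, 3 < 6.
So stay strictly dominates dive left for the goalkeeper; dive left is strictly dominated.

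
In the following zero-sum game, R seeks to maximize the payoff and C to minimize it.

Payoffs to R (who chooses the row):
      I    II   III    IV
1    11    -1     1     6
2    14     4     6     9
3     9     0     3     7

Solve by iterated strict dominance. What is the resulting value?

4

Row 1 is strictly dominated by row 2 (14>11, 4>-1, 6>1, 9>6); eliminate 1.
Row 3 is strictly dominated by row 2 (14>9, 4>0, 6>3, 9>7); eliminate 3.
Column III is strictly dominated by II for C (4<6); eliminate III.
Column I is strictly dominated by II for C (4<14); eliminate I.
Column IV is strictly dominated by II for C (4<9); eliminate IV.
Only (2, II) remains, with payoff 4.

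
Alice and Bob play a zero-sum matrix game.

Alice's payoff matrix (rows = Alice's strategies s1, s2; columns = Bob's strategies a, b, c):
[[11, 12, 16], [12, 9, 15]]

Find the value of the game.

45/4

Column c is strictly dominated by b for Bob (it gives Alice more in every row).
The remaining 2×2 game on (s1, s2) × (a, b) has no saddle point. Let Alice play s1 with probability p; indifference gives 11p + 12(1−p) = 12p + 9(1−p), so p = 3/4.
Similarly Bob's optimal q on a is 3/4, and the value is 11·(3/4) + (12)·(1/4) = 45/4.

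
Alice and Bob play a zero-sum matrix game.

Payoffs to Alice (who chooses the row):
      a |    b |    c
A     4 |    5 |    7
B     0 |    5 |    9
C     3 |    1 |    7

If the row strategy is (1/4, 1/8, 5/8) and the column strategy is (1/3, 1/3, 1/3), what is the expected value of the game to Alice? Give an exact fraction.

Against (1/3, 1/3, 1/3), each row's expected payoff is A: 16/3; B: 14/3; C: 11/3.
Taking the (1/4, 1/8, 5/8)-weighted average: (1/4)·(16/3) + (1/8)·(14/3) + (5/8)·(11/3) = 101/24.

101/24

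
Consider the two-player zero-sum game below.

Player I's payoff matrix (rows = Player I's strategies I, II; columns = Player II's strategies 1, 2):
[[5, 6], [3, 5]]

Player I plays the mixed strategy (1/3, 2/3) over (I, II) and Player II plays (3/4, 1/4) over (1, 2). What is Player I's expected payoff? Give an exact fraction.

49/12

Against (3/4, 1/4), each row's expected payoff is I: 21/4; II: 7/2.
Taking the (1/3, 2/3)-weighted average: (1/3)·(21/4) + (2/3)·(7/2) = 49/12.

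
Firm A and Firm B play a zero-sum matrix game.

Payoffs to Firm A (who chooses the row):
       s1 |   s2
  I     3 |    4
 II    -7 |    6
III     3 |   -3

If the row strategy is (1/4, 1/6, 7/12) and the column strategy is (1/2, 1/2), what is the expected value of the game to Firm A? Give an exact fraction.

Against (1/2, 1/2), each row's expected payoff is I: 7/2; II: -1/2; III: 0.
Taking the (1/4, 1/6, 7/12)-weighted average: (1/4)·(7/2) + (1/6)·(-1/2) + (7/12)·(0) = 19/24.

19/24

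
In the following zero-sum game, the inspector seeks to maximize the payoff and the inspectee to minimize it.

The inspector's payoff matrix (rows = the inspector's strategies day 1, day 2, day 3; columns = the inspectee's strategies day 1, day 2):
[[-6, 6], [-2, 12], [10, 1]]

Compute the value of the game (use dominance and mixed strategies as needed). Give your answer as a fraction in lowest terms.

122/23

Row day 1 is strictly dominated by row day 2, so the inspector never plays it.
The remaining 2×2 game on (day 2, day 3) × (day 1, day 2) has no saddle point. Let the inspector play day 2 with probability p; indifference gives −2p + 10(1−p) = 12p + (1−p), so p = 9/23.
Similarly the inspectee's optimal q on day 1 is 11/23, and the value is -2·(11/23) + (12)·(12/23) = 122/23.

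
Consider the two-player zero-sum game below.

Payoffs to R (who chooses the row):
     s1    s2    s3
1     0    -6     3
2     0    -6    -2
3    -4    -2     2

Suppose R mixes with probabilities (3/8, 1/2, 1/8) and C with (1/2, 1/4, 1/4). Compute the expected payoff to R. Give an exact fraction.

Against (1/2, 1/4, 1/4), each row's expected payoff is 1: -3/4; 2: -2; 3: -2.
Taking the (3/8, 1/2, 1/8)-weighted average: (3/8)·(-3/4) + (1/2)·(-2) + (1/8)·(-2) = -49/32.

-49/32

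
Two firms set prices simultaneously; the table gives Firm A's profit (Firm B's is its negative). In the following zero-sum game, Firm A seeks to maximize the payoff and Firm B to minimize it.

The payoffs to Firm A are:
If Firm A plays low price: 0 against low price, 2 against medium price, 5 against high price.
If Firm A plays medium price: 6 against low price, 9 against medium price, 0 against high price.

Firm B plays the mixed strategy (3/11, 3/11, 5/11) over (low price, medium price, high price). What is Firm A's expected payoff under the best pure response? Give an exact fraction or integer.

45/11

low price: (0)·(3/11) + (2)·(3/11) + (5)·(5/11) = 31/11.
medium price: (6)·(3/11) + (9)·(3/11) + (0)·(5/11) = 45/11.
The best pure response is medium price with expected payoff 45/11.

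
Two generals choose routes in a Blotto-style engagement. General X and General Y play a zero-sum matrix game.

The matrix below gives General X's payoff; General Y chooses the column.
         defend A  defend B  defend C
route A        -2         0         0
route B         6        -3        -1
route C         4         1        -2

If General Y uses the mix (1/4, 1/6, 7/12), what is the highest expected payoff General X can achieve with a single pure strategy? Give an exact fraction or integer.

5/12

route A: (-2)·(1/4) + (0)·(1/6) + (0)·(7/12) = -1/2.
route B: (6)·(1/4) + (-3)·(1/6) + (-1)·(7/12) = 5/12.
route C: (4)·(1/4) + (1)·(1/6) + (-2)·(7/12) = 0.
The best pure response is route B with expected payoff 5/12.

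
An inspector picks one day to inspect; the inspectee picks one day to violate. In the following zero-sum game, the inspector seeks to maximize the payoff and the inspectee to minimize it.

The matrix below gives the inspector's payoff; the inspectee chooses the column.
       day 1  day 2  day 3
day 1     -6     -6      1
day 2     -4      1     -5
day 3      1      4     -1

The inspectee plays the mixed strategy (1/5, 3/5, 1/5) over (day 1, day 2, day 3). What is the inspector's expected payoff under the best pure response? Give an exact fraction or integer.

12/5

day 1: (-6)·(1/5) + (-6)·(3/5) + (1)·(1/5) = -23/5.
day 2: (-4)·(1/5) + (1)·(3/5) + (-5)·(1/5) = -6/5.
day 3: (1)·(1/5) + (4)·(3/5) + (-1)·(1/5) = 12/5.
The best pure response is day 3 with expected payoff 12/5.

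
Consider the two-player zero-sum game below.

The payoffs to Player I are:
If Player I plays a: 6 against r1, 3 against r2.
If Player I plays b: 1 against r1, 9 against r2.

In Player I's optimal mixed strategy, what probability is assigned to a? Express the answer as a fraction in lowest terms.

Row minima are 3 and 1, so Player I's maximin is 3; column maxima are 6 and 9, so Player II's minimax is 6. These differ, so the equilibrium is in mixed strategies.
Let Player I play a with probability p. Player II is indifferent when 6p + (1−p) = 3p + 9(1−p), giving p = 8/11.

8/11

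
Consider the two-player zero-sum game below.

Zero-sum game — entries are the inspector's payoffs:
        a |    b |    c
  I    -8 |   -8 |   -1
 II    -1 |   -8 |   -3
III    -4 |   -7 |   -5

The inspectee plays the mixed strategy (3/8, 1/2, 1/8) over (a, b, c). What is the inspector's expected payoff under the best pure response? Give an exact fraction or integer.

I: (-8)·(3/8) + (-8)·(1/2) + (-1)·(1/8) = -57/8.
II: (-1)·(3/8) + (-8)·(1/2) + (-3)·(1/8) = -19/4.
III: (-4)·(3/8) + (-7)·(1/2) + (-5)·(1/8) = -45/8.
The best pure response is II with expected payoff -19/4.

-19/4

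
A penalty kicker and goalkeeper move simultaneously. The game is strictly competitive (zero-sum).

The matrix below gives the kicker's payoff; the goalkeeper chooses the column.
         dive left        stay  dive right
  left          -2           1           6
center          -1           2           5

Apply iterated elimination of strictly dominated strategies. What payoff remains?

-1

Column stay is strictly dominated by dive left for the goalkeeper (-2<1, -1<2); eliminate stay.
Column dive right is strictly dominated by dive left for the goalkeeper (-2<6, -1<5); eliminate dive right.
Row left is strictly dominated by row center (-1>-2); eliminate left.
Only (center, dive left) remains, with payoff -1.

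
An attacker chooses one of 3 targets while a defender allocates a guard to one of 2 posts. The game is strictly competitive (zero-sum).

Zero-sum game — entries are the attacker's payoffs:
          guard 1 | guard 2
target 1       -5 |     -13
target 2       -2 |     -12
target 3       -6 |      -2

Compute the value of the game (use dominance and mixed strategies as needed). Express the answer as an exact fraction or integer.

-34/7

Row target 1 is strictly dominated by row target 2, so the attacker never plays it.
The remaining 2×2 game on (target 2, target 3) × (guard 1, guard 2) has no saddle point. Let the attacker play target 2 with probability p; indifference gives −2p − 6(1−p) = −12p − 2(1−p), so p = 2/7.
Similarly the defender's optimal q on guard 1 is 5/7, and the value is -2·(5/7) + (-12)·(2/7) = -34/7.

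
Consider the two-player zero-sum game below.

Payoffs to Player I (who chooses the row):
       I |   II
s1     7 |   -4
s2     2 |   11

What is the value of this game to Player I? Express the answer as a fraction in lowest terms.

17/4

Row minima are -4 and 2, so Player I's maximin is 2; column maxima are 7 and 11, so Player II's minimax is 7. These differ, so the equilibrium is in mixed strategies.
Let Player I play s1 with probability p. Player II is indifferent when 7p + 2(1−p) = −4p + 11(1−p), giving p = 9/20.
Let Player II play I with probability q. Player I is indifferent when 7q − 4(1−q) = 2q + 11(1−q), giving q = 3/4.
The value is 7·(3/4) + (-4)·(1/4) = 17/4.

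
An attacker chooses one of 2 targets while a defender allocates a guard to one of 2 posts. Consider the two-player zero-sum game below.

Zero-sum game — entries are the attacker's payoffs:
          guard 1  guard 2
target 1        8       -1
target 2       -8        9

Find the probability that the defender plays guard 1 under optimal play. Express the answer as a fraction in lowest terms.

Row minima are -1 and -8, so the attacker's maximin is -1; column maxima are 8 and 9, so the defender's minimax is 8. These differ, so the equilibrium is in mixed strategies.
Let the defender play guard 1 with probability q. The attacker is indifferent when 8q − (1−q) = −8q + 9(1−q), giving q = 5/13.

5/13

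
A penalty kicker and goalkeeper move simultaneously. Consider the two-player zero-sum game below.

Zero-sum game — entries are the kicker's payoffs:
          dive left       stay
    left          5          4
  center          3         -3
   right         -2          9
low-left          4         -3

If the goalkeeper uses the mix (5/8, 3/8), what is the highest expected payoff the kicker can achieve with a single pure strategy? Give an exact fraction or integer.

37/8

left: (5)·(5/8) + (4)·(3/8) = 37/8.
center: (3)·(5/8) + (-3)·(3/8) = 3/4.
right: (-2)·(5/8) + (9)·(3/8) = 17/8.
low-left: (4)·(5/8) + (-3)·(3/8) = 11/8.
The best pure response is left with expected payoff 37/8.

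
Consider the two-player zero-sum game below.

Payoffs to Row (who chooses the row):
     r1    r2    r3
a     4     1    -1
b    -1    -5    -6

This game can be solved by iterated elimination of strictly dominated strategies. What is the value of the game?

Row b is strictly dominated by row a (4>-1, 1>-5, -1>-6); eliminate b.
Column r1 is strictly dominated by r2 for Column (1<4); eliminate r1.
Column r2 is strictly dominated by r3 for Column (-1<1); eliminate r2.
Only (a, r3) remains, with payoff -1.

-1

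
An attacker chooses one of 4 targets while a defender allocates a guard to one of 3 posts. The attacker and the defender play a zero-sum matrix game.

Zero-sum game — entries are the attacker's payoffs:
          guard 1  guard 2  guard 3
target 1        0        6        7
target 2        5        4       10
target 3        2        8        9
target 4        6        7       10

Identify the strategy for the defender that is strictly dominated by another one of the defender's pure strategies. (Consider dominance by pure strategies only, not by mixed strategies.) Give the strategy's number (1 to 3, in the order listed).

3

The defender prefers columns that give the attacker less. Compare guard 3 with guard 1: 0 < 7, 5 < 10, 2 < 9, 6 < 10.
So guard 1 strictly dominates guard 3 for the defender; guard 3 is strictly dominated.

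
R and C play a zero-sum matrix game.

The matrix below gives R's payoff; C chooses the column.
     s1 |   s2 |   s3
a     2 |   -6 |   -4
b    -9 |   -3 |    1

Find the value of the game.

-30/7

Column s3 is strictly dominated by s2 for C (it gives R more in every row).
The remaining 2×2 game on (a, b) × (s1, s2) has no saddle point. Let R play a with probability p; indifference gives 2p − 9(1−p) = −6p − 3(1−p), so p = 3/7.
Similarly C's optimal q on s1 is 3/14, and the value is 2·(3/14) + (-6)·(11/14) = -30/7.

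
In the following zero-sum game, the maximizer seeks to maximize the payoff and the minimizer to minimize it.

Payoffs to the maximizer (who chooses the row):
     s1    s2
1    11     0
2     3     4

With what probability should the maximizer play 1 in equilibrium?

Row minima are 0 and 3, so the maximizer's maximin is 3; column maxima are 11 and 4, so the minimizer's minimax is 4. These differ, so the equilibrium is in mixed strategies.
Let the maximizer play 1 with probability p. The minimizer is indifferent when 11p + 3(1−p) = 4(1−p), giving p = 1/12.

1/12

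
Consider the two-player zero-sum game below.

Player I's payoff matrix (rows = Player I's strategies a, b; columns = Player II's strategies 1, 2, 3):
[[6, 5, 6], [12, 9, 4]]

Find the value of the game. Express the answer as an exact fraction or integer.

17/3

Column 1 is strictly dominated by 2 for Player II (it gives Player I more in every row).
The remaining 2×2 game on (a, b) × (2, 3) has no saddle point. Let Player I play a with probability p; indifference gives 5p + 9(1−p) = 6p + 4(1−p), so p = 5/6.
Similarly Player II's optimal q on 2 is 1/3, and the value is 5·(1/3) + (6)·(2/3) = 17/3.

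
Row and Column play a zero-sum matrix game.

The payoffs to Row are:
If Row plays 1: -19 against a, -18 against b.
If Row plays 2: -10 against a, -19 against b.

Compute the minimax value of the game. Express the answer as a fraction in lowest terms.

-181/10

Row minima are -19 and -19, so Row's maximin is -19; column maxima are -10 and -18, so Column's minimax is -18. These differ, so the equilibrium is in mixed strategies.
Let Row play 1 with probability p. Column is indifferent when −19p − 10(1−p) = −18p − 19(1−p), giving p = 9/10.
Let Column play a with probability q. Row is indifferent when −19q − 18(1−q) = −10q − 19(1−q), giving q = 1/10.
The value is -19·(1/10) + (-18)·(9/10) = -181/10.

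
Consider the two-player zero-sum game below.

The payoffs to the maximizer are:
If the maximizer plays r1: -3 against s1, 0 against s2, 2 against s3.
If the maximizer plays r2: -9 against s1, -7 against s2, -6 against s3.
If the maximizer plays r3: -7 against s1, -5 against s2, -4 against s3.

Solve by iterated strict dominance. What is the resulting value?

Column s2 is strictly dominated by s1 for the minimizer (-3<0, -9<-7, -7<-5); eliminate s2.
Row r2 is strictly dominated by row r1 (-3>-9, 2>-6); eliminate r2.
Row r3 is strictly dominated by row r1 (-3>-7, 2>-4); eliminate r3.
Column s3 is strictly dominated by s1 for the minimizer (-3<2); eliminate s3.
Only (r1, s1) remains, with payoff -3.

-3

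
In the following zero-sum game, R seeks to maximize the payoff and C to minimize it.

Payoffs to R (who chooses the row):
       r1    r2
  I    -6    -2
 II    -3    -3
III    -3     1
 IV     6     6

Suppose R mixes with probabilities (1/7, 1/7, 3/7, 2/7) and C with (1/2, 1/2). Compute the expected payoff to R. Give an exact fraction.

Against (1/2, 1/2), each row's expected payoff is I: -4; II: -3; III: -1; IV: 6.
Taking the (1/7, 1/7, 3/7, 2/7)-weighted average: (1/7)·(-4) + (1/7)·(-3) + (3/7)·(-1) + (2/7)·(6) = 2/7.

2/7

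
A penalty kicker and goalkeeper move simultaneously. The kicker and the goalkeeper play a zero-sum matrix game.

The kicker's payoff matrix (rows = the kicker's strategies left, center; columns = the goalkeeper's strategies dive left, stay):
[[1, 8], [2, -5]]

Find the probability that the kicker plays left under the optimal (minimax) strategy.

Row minima are 1 and -5, so the kicker's maximin is 1; column maxima are 2 and 8, so the goalkeeper's minimax is 2. These differ, so the equilibrium is in mixed strategies.
Let the kicker play left with probability p. The goalkeeper is indifferent when p + 2(1−p) = 8p − 5(1−p), giving p = 1/2.

1/2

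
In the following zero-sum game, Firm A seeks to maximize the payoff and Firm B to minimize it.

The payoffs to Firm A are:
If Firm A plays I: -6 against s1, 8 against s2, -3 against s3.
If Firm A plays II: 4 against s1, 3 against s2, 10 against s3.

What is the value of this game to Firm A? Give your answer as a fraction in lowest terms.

10/3

Column s3 is strictly dominated by s1 for Firm B (it gives Firm A more in every row).
The remaining 2×2 game on (I, II) × (s1, s2) has no saddle point. Let Firm A play I with probability p; indifference gives −6p + 4(1−p) = 8p + 3(1−p), so p = 1/15.
Similarly Firm B's optimal q on s1 is 1/3, and the value is -6·(1/3) + (8)·(2/3) = 10/3.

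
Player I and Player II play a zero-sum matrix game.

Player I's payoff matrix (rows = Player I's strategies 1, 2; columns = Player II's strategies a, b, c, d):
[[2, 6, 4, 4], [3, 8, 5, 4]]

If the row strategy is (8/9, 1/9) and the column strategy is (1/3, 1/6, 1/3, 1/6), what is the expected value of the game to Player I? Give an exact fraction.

34/9

Against (1/3, 1/6, 1/3, 1/6), each row's expected payoff is 1: 11/3; 2: 14/3.
Taking the (8/9, 1/9)-weighted average: (8/9)·(11/3) + (1/9)·(14/3) = 34/9.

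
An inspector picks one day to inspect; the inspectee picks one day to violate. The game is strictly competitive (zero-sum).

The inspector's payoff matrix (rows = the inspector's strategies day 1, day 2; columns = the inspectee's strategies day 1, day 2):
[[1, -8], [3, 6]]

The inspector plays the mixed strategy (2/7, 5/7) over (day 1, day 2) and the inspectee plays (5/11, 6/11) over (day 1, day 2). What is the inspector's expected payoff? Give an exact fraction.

Against (5/11, 6/11), each row's expected payoff is day 1: -43/11; day 2: 51/11.
Taking the (2/7, 5/7)-weighted average: (2/7)·(-43/11) + (5/7)·(51/11) = 169/77.

169/77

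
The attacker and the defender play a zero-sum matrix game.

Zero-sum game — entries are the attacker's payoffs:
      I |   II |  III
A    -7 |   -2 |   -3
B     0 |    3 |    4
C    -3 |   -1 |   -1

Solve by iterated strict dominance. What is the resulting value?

Column III is strictly dominated by I for the defender (-7<-3, 0<4, -3<-1); eliminate III.
Row A is strictly dominated by row B (0>-7, 3>-2); eliminate A.
Row C is strictly dominated by row B (0>-3, 3>-1); eliminate C.
Column II is strictly dominated by I for the defender (0<3); eliminate II.
Only (B, I) remains, with payoff 0.

0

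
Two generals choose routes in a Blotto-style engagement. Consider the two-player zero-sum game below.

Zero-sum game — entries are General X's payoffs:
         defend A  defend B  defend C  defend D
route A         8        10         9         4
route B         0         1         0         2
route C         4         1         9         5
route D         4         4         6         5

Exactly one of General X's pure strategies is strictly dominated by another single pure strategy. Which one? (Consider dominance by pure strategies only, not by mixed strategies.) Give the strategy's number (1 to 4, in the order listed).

2

Compare route B with route A: 8 > 0, 10 > 1, 9 > 0, 4 > 2.
So route A strictly dominates route B for General X; route B is strictly dominated.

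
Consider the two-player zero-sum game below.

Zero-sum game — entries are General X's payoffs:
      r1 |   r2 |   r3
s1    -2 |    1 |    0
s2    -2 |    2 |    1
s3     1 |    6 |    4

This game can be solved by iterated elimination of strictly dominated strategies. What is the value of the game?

1

Column r2 is strictly dominated by r1 for General Y (-2<1, -2<2, 1<6); eliminate r2.
Row s1 is strictly dominated by row s3 (1>-2, 4>0); eliminate s1.
Column r3 is strictly dominated by r1 for General Y (-2<1, 1<4); eliminate r3.
Row s2 is strictly dominated by row s3 (1>-2); eliminate s2.
Only (s3, r1) remains, with payoff 1.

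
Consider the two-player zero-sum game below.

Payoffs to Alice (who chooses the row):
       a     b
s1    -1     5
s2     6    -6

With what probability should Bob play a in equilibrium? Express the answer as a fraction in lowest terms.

11/18

Row minima are -1 and -6, so Alice's maximin is -1; column maxima are 6 and 5, so Bob's minimax is 5. These differ, so the equilibrium is in mixed strategies.
Let Bob play a with probability q. Alice is indifferent when −q + 5(1−q) = 6q − 6(1−q), giving q = 11/18.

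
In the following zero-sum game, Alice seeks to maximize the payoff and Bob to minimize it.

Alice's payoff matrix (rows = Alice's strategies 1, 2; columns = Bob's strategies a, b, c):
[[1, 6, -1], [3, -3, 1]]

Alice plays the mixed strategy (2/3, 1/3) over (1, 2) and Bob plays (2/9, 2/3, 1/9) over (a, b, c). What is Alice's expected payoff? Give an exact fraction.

7/3

Against (2/9, 2/3, 1/9), each row's expected payoff is 1: 37/9; 2: -11/9.
Taking the (2/3, 1/3)-weighted average: (2/3)·(37/9) + (1/3)·(-11/9) = 7/3.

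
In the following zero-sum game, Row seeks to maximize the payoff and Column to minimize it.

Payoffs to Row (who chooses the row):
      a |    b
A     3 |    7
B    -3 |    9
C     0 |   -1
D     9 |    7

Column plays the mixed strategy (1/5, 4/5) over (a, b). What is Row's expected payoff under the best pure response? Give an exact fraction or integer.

A: (3)·(1/5) + (7)·(4/5) = 31/5.
B: (-3)·(1/5) + (9)·(4/5) = 33/5.
C: (0)·(1/5) + (-1)·(4/5) = -4/5.
D: (9)·(1/5) + (7)·(4/5) = 37/5.
The best pure response is D with expected payoff 37/5.

37/5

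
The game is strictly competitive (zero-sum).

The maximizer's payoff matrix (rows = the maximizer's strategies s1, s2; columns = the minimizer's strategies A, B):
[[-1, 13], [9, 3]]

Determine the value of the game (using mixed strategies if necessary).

Row minima are -1 and 3, so the maximizer's maximin is 3; column maxima are 9 and 13, so the minimizer's minimax is 9. These differ, so the equilibrium is in mixed strategies.
Let the maximizer play s1 with probability p. The minimizer is indifferent when −p + 9(1−p) = 13p + 3(1−p), giving p = 3/10.
Let the minimizer play A with probability q. The maximizer is indifferent when −q + 13(1−q) = 9q + 3(1−q), giving q = 1/2.
The value is -1·(1/2) + (13)·(1/2) = 6.

6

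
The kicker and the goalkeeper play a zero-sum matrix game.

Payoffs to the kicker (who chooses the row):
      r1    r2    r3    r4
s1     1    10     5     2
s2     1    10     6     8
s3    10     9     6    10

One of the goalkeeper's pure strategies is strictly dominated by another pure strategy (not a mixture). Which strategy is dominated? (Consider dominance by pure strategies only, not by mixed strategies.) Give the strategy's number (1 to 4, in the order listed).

2

The goalkeeper prefers columns that give the kicker less. Compare r2 with r3: 5 < 10, 6 < 10, 6 < 9.
So r3 strictly dominates r2 for the goalkeeper; r2 is strictly dominated.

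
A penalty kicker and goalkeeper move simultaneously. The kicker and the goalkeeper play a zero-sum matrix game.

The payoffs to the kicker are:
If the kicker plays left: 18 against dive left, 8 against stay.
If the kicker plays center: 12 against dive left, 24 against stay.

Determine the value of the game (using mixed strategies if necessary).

Row minima are 8 and 12, so the kicker's maximin is 12; column maxima are 18 and 24, so the goalkeeper's minimax is 18. These differ, so the equilibrium is in mixed strategies.
Let the kicker play left with probability p. The goalkeeper is indifferent when 18p + 12(1−p) = 8p + 24(1−p), giving p = 6/11.
Let the goalkeeper play dive left with probability q. The kicker is indifferent when 18q + 8(1−q) = 12q + 24(1−q), giving q = 8/11.
The value is 18·(8/11) + (8)·(3/11) = 168/11.

168/11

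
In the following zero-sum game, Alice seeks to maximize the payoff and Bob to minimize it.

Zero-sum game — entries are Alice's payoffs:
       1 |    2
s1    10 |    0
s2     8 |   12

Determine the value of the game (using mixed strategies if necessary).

60/7

Row minima are 0 and 8, so Alice's maximin is 8; column maxima are 10 and 12, so Bob's minimax is 10. These differ, so the equilibrium is in mixed strategies.
Let Alice play s1 with probability p. Bob is indifferent when 10p + 8(1−p) = 12(1−p), giving p = 2/7.
Let Bob play 1 with probability q. Alice is indifferent when 10q = 8q + 12(1−q), giving q = 6/7.
The value is 10·(6/7) + (0)·(1/7) = 60/7.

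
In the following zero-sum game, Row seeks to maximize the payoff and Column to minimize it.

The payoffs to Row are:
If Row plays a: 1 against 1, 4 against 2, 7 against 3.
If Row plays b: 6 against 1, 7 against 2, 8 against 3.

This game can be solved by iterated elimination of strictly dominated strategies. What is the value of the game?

6

Column 2 is strictly dominated by 1 for Column (1<4, 6<7); eliminate 2.
Row a is strictly dominated by row b (6>1, 8>7); eliminate a.
Column 3 is strictly dominated by 1 for Column (6<8); eliminate 3.
Only (b, 1) remains, with payoff 6.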